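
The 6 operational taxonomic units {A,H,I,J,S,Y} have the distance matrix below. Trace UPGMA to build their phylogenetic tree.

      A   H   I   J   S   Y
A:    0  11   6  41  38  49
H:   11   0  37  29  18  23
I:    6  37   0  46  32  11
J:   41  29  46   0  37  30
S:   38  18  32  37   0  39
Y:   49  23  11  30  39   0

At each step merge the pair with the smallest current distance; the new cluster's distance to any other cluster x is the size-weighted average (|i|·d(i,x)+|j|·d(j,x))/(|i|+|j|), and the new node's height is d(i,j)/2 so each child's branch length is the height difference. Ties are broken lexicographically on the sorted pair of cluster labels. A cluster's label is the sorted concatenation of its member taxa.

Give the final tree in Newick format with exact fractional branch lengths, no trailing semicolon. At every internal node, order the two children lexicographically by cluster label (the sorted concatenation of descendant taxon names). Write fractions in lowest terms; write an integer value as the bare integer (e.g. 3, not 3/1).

(((A:3,I:3):47/4,(H:9,S:9):23/4):39/16,(J:15,Y:15):35/16)

1. join A+I (d=6) ⇒ AI; edges |A|=3, |I|=3
  updated: d(AI,H)=24, d(AI,J)=87/2, d(AI,S)=35, d(AI,Y)=30
2. join H+S (d=18) ⇒ HS; edges |H|=9, |S|=9
  updated: d(AI,HS)=59/2, d(HS,J)=33, d(HS,Y)=31
3. join AI+HS (d=59/2) ⇒ AHIS; edges |AI|=47/4, |HS|=23/4
  updated: d(AHIS,J)=153/4, d(AHIS,Y)=61/2
4. join J+Y (d=30) ⇒ JY; edges |J|=15, |Y|=15
  updated: d(AHIS,JY)=275/8
5. join AHIS+JY (d=275/8) ⇒ AHIJSY; edges |AHIS|=39/16, |JY|=35/16
final tree: (((A:3,I:3):47/4,(H:9,S:9):23/4):39/16,(J:15,Y:15):35/16)
total length: 609/8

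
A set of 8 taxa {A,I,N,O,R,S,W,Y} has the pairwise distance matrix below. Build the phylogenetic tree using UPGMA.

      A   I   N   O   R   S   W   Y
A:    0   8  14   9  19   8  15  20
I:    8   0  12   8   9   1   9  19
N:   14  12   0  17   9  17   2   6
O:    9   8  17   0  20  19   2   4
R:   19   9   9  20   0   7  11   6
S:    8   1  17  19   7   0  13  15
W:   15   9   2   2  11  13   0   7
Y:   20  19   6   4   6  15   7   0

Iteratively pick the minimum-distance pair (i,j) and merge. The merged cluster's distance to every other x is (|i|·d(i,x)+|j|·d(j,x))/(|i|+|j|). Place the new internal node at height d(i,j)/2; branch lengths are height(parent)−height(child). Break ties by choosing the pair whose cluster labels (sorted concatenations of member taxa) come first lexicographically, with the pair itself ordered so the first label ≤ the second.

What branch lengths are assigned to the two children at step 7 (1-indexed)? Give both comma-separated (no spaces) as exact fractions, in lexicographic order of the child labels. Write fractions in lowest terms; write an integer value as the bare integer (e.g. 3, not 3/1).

17/6,13/12

step 1: merge (I,S) at d=1; branch lengths I→1/2, S→1/2; new cluster IS
  updated: d(A,IS)=8, d(IS,N)=29/2, d(IS,O)=27/2, d(IS,R)=8, d(IS,W)=11, d(IS,Y)=17
step 2: merge (N,W) at d=2; branch lengths N→1, W→1; new cluster NW
  updated: d(A,NW)=29/2, d(IS,NW)=51/4, d(NW,O)=19/2, d(NW,R)=10, d(NW,Y)=13/2
step 3: merge (O,Y) at d=4; branch lengths O→2, Y→2; new cluster OY
  updated: d(A,OY)=29/2, d(IS,OY)=61/4, d(NW,OY)=8, d(OY,R)=13
step 4: merge (A,IS) at d=8; branch lengths A→4, IS→7/2; new cluster AIS
  updated: d(AIS,NW)=40/3, d(AIS,OY)=15, d(AIS,R)=35/3
step 5: merge (NW,OY) at d=8; branch lengths NW→3, OY→2; new cluster NOWY
  updated: d(AIS,NOWY)=85/6, d(NOWY,R)=23/2
step 6: merge (NOWY,R) at d=23/2; branch lengths NOWY→7/4, R→23/4; new cluster NORWY
  updated: d(AIS,NORWY)=41/3
step 7: merge (AIS,NORWY) at d=41/3; branch lengths AIS→17/6, NORWY→13/12; new cluster AINORSWY
final tree: ((A:4,(I:1/2,S:1/2):7/2):17/6,(((N:1,W:1):3,(O:2,Y:2):2):7/4,R:23/4):13/12)
total length: 371/12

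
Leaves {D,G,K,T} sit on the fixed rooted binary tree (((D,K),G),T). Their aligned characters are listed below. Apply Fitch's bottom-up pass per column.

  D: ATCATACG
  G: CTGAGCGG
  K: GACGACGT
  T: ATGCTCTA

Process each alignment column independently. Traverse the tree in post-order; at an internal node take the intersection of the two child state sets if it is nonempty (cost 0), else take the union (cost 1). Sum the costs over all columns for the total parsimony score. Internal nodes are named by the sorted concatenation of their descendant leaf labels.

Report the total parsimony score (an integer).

DK@0: {A} ∪ {G} = {A,G} (union, +1)
DGK@0: {A,G} ∪ {C} = {A,C,G} (union, +1)
DGKT@0: {A,C,G} ∩ {A} = {A} (intersection, +0)
DK@1: {T} ∪ {A} = {A,T} (union, +1)
DGK@1: {A,T} ∩ {T} = {T} (intersection, +0)
DGKT@1: {T} ∩ {T} = {T} (intersection, +0)
DK@2: {C} ∩ {C} = {C} (intersection, +0)
DGK@2: {C} ∪ {G} = {C,G} (union, +1)
DGKT@2: {C,G} ∩ {G} = {G} (intersection, +0)
DK@3: {A} ∪ {G} = {A,G} (union, +1)
DGK@3: {A,G} ∩ {A} = {A} (intersection, +0)
DGKT@3: {A} ∪ {C} = {A,C} (union, +1)
DK@4: {T} ∪ {A} = {A,T} (union, +1)
DGK@4: {A,T} ∪ {G} = {A,G,T} (union, +1)
DGKT@4: {A,G,T} ∩ {T} = {T} (intersection, +0)
DK@5: {A} ∪ {C} = {A,C} (union, +1)
DGK@5: {A,C} ∩ {C} = {C} (intersection, +0)
DGKT@5: {C} ∩ {C} = {C} (intersection, +0)
DK@6: {C} ∪ {G} = {C,G} (union, +1)
DGK@6: {C,G} ∩ {G} = {G} (intersection, +0)
DGKT@6: {G} ∪ {T} = {G,T} (union, +1)
DK@7: {G} ∪ {T} = {G,T} (union, +1)
DGK@7: {G,T} ∩ {G} = {G} (intersection, +0)
DGKT@7: {G} ∪ {A} = {A,G} (union, +1)
per-site changes: [2, 1, 1, 2, 2, 1, 2, 2]; total = 13

13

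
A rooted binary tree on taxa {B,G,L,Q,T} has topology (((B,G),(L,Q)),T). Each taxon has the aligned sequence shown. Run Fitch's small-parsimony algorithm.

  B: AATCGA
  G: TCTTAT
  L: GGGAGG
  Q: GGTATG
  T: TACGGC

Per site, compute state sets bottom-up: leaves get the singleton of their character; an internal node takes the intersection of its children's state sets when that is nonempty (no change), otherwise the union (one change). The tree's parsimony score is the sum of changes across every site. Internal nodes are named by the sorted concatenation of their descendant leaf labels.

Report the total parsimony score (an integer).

14

site 0, node BG: B={A} ∪ G={T} → {A,T} (+1)
site 0, node LQ: L={G} ∩ Q={G} → {G} (+0)
site 0, node BGLQ: BG={A,T} ∪ LQ={G} → {A,G,T} (+1)
site 0, node BGLQT: BGLQ={A,G,T} ∩ T={T} → {T} (+0)
site 1, node BG: B={A} ∪ G={C} → {A,C} (+1)
site 1, node LQ: L={G} ∩ Q={G} → {G} (+0)
site 1, node BGLQ: BG={A,C} ∪ LQ={G} → {A,C,G} (+1)
site 1, node BGLQT: BGLQ={A,C,G} ∩ T={A} → {A} (+0)
site 2, node BG: B={T} ∩ G={T} → {T} (+0)
site 2, node LQ: L={G} ∪ Q={T} → {G,T} (+1)
site 2, node BGLQ: BG={T} ∩ LQ={G,T} → {T} (+0)
site 2, node BGLQT: BGLQ={T} ∪ T={C} → {C,T} (+1)
site 3, node BG: B={C} ∪ G={T} → {C,T} (+1)
site 3, node LQ: L={A} ∩ Q={A} → {A} (+0)
site 3, node BGLQ: BG={C,T} ∪ LQ={A} → {A,C,T} (+1)
site 3, node BGLQT: BGLQ={A,C,T} ∪ T={G} → {A,C,G,T} (+1)
site 4, node BG: B={G} ∪ G={A} → {A,G} (+1)
site 4, node LQ: L={G} ∪ Q={T} → {G,T} (+1)
site 4, node BGLQ: BG={A,G} ∩ LQ={G,T} → {G} (+0)
site 4, node BGLQT: BGLQ={G} ∩ T={G} → {G} (+0)
site 5, node BG: B={A} ∪ G={T} → {A,T} (+1)
site 5, node LQ: L={G} ∩ Q={G} → {G} (+0)
site 5, node BGLQ: BG={A,T} ∪ LQ={G} → {A,G,T} (+1)
site 5, node BGLQT: BGLQ={A,G,T} ∪ T={C} → {A,C,G,T} (+1)
per-site changes: [2, 2, 2, 3, 2, 3]; total = 14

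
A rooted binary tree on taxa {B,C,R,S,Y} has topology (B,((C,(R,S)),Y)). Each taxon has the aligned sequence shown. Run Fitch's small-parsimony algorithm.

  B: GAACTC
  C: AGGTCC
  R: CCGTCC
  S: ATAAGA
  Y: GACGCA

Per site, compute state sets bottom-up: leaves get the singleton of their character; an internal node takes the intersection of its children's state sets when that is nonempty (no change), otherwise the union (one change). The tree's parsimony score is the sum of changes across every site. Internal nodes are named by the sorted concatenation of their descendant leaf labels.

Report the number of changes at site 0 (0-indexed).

RS@0: {C} ∪ {A} = {A,C} (union, +1)
CRS@0: {A} ∩ {A,C} = {A} (intersection, +0)
CRSY@0: {A} ∪ {G} = {A,G} (union, +1)
BCRSY@0: {G} ∩ {A,G} = {G} (intersection, +0)
RS@1: {C} ∪ {T} = {C,T} (union, +1)
CRS@1: {G} ∪ {C,T} = {C,G,T} (union, +1)
CRSY@1: {C,G,T} ∪ {A} = {A,C,G,T} (union, +1)
BCRSY@1: {A} ∩ {A,C,G,T} = {A} (intersection, +0)
RS@2: {G} ∪ {A} = {A,G} (union, +1)
CRS@2: {G} ∩ {A,G} = {G} (intersection, +0)
CRSY@2: {G} ∪ {C} = {C,G} (union, +1)
BCRSY@2: {A} ∪ {C,G} = {A,C,G} (union, +1)
RS@3: {T} ∪ {A} = {A,T} (union, +1)
CRS@3: {T} ∩ {A,T} = {T} (intersection, +0)
CRSY@3: {T} ∪ {G} = {G,T} (union, +1)
BCRSY@3: {C} ∪ {G,T} = {C,G,T} (union, +1)
RS@4: {C} ∪ {G} = {C,G} (union, +1)
CRS@4: {C} ∩ {C,G} = {C} (intersection, +0)
CRSY@4: {C} ∩ {C} = {C} (intersection, +0)
BCRSY@4: {T} ∪ {C} = {C,T} (union, +1)
RS@5: {C} ∪ {A} = {A,C} (union, +1)
CRS@5: {C} ∩ {A,C} = {C} (intersection, +0)
CRSY@5: {C} ∪ {A} = {A,C} (union, +1)
BCRSY@5: {C} ∩ {A,C} = {C} (intersection, +0)
per-site changes: [2, 3, 3, 3, 2, 2]; total = 15

2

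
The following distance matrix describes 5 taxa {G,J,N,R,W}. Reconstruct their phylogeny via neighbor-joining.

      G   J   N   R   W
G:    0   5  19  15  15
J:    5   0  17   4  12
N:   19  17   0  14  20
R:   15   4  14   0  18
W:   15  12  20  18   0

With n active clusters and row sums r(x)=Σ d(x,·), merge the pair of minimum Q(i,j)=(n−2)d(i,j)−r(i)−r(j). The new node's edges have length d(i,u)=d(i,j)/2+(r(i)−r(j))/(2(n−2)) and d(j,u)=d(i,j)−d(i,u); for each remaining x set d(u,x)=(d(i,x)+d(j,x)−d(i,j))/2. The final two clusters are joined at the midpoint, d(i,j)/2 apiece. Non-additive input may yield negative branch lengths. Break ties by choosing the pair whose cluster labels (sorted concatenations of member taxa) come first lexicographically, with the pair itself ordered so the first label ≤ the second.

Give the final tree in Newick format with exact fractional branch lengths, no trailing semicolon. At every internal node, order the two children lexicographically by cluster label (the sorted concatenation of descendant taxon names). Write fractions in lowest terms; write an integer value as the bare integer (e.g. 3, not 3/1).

(((G:39/8,J:1/8):13/8,(N:61/6,R:23/6):21/8):75/16,W:75/16)

step 1: merge (N,R) at d=14, Q=-79; branch lengths N→61/6, R→23/6; new cluster NR
  updated: d(G,NR)=10, d(J,NR)=7/2, d(NR,W)=12
step 2: merge (G,J) at d=5, Q=-81/2; branch lengths G→39/8, J→1/8; new cluster GJ
  updated: d(GJ,NR)=17/4, d(GJ,W)=11
step 3: merge (GJ,NR) at d=17/4, Q=-109/4; branch lengths GJ→13/8, NR→21/8; new cluster GJNR
  updated: d(GJNR,W)=75/8
step 4: merge (GJNR,W) at d=75/8; branch lengths GJNR→75/16, W→75/16; new cluster GJNRW
final tree: (((G:39/8,J:1/8):13/8,(N:61/6,R:23/6):21/8):75/16,W:75/16)
total length: 261/8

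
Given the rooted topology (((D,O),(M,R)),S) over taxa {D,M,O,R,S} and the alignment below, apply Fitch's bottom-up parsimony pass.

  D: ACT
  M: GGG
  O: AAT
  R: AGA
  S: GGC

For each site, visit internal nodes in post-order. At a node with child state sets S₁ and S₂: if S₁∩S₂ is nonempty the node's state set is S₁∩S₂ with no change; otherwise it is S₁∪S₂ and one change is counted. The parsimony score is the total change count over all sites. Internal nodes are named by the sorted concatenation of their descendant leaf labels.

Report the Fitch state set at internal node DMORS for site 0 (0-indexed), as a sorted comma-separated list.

A,G

[col 0] DO: children D:{A}, O:{A} ∩→ {A}; cost 0
[col 0] MR: children M:{G}, R:{A} ∪→ {A,G}; cost 1
[col 0] DMOR: children DO:{A}, MR:{A,G} ∩→ {A}; cost 0
[col 0] DMORS: children DMOR:{A}, S:{G} ∪→ {A,G}; cost 1
[col 1] DO: children D:{C}, O:{A} ∪→ {A,C}; cost 1
[col 1] MR: children M:{G}, R:{G} ∩→ {G}; cost 0
[col 1] DMOR: children DO:{A,C}, MR:{G} ∪→ {A,C,G}; cost 1
[col 1] DMORS: children DMOR:{A,C,G}, S:{G} ∩→ {G}; cost 0
[col 2] DO: children D:{T}, O:{T} ∩→ {T}; cost 0
[col 2] MR: children M:{G}, R:{A} ∪→ {A,G}; cost 1
[col 2] DMOR: children DO:{T}, MR:{A,G} ∪→ {A,G,T}; cost 1
[col 2] DMORS: children DMOR:{A,G,T}, S:{C} ∪→ {A,C,G,T}; cost 1
per-site changes: [2, 2, 3]; total = 7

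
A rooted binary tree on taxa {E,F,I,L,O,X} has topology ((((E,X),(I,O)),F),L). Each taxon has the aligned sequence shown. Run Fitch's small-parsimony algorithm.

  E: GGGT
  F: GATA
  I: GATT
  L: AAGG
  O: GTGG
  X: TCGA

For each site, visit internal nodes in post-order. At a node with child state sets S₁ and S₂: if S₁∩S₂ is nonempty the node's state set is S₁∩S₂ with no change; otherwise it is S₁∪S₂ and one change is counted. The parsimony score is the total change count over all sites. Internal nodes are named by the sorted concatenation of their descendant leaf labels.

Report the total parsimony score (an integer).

EX@0: {G} ∪ {T} = {G,T} (union, +1)
IO@0: {G} ∩ {G} = {G} (intersection, +0)
EIOX@0: {G,T} ∩ {G} = {G} (intersection, +0)
EFIOX@0: {G} ∩ {G} = {G} (intersection, +0)
EFILOX@0: {G} ∪ {A} = {A,G} (union, +1)
EX@1: {G} ∪ {C} = {C,G} (union, +1)
IO@1: {A} ∪ {T} = {A,T} (union, +1)
EIOX@1: {C,G} ∪ {A,T} = {A,C,G,T} (union, +1)
EFIOX@1: {A,C,G,T} ∩ {A} = {A} (intersection, +0)
EFILOX@1: {A} ∩ {A} = {A} (intersection, +0)
EX@2: {G} ∩ {G} = {G} (intersection, +0)
IO@2: {T} ∪ {G} = {G,T} (union, +1)
EIOX@2: {G} ∩ {G,T} = {G} (intersection, +0)
EFIOX@2: {G} ∪ {T} = {G,T} (union, +1)
EFILOX@2: {G,T} ∩ {G} = {G} (intersection, +0)
EX@3: {T} ∪ {A} = {A,T} (union, +1)
IO@3: {T} ∪ {G} = {G,T} (union, +1)
EIOX@3: {A,T} ∩ {G,T} = {T} (intersection, +0)
EFIOX@3: {T} ∪ {A} = {A,T} (union, +1)
EFILOX@3: {A,T} ∪ {G} = {A,G,T} (union, +1)
per-site changes: [2, 3, 2, 4]; total = 11

11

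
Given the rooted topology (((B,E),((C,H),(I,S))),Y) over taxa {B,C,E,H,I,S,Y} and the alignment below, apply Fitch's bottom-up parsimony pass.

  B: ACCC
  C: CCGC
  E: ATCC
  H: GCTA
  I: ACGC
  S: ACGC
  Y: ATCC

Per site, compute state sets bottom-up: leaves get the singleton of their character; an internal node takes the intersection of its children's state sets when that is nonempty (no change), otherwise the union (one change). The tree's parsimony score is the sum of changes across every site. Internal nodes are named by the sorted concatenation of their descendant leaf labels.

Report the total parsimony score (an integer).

7

site 0, node BE: B={A} ∩ E={A} → {A} (+0)
site 0, node CH: C={C} ∪ H={G} → {C,G} (+1)
site 0, node IS: I={A} ∩ S={A} → {A} (+0)
site 0, node CHIS: CH={C,G} ∪ IS={A} → {A,C,G} (+1)
site 0, node BCEHIS: BE={A} ∩ CHIS={A,C,G} → {A} (+0)
site 0, node BCEHISY: BCEHIS={A} ∩ Y={A} → {A} (+0)
site 1, node BE: B={C} ∪ E={T} → {C,T} (+1)
site 1, node CH: C={C} ∩ H={C} → {C} (+0)
site 1, node IS: I={C} ∩ S={C} → {C} (+0)
site 1, node CHIS: CH={C} ∩ IS={C} → {C} (+0)
site 1, node BCEHIS: BE={C,T} ∩ CHIS={C} → {C} (+0)
site 1, node BCEHISY: BCEHIS={C} ∪ Y={T} → {C,T} (+1)
site 2, node BE: B={C} ∩ E={C} → {C} (+0)
site 2, node CH: C={G} ∪ H={T} → {G,T} (+1)
site 2, node IS: I={G} ∩ S={G} → {G} (+0)
site 2, node CHIS: CH={G,T} ∩ IS={G} → {G} (+0)
site 2, node BCEHIS: BE={C} ∪ CHIS={G} → {C,G} (+1)
site 2, node BCEHISY: BCEHIS={C,G} ∩ Y={C} → {C} (+0)
site 3, node BE: B={C} ∩ E={C} → {C} (+0)
site 3, node CH: C={C} ∪ H={A} → {A,C} (+1)
site 3, node IS: I={C} ∩ S={C} → {C} (+0)
site 3, node CHIS: CH={A,C} ∩ IS={C} → {C} (+0)
site 3, node BCEHIS: BE={C} ∩ CHIS={C} → {C} (+0)
site 3, node BCEHISY: BCEHIS={C} ∩ Y={C} → {C} (+0)
per-site changes: [2, 2, 2, 1]; total = 7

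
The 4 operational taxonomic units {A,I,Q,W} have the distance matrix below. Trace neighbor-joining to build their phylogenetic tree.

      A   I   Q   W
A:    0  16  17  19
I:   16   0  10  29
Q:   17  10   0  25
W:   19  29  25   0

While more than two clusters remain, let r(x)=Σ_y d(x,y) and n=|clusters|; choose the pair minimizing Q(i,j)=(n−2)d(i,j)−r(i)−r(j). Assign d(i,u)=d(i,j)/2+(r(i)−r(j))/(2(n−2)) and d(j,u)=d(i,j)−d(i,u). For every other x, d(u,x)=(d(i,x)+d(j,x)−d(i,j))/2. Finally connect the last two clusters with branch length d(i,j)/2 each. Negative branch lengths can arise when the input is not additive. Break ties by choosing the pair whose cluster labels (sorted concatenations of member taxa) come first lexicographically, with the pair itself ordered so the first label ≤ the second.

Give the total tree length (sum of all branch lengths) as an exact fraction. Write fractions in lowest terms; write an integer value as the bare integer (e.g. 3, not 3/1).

1. join A+W (d=19, Q=-87) ⇒ AW; edges |A|=17/4, |W|=59/4
  updated: d(AW,I)=13, d(AW,Q)=23/2
2. join AW+I (d=13, Q=-69/2) ⇒ AIW; edges |AW|=29/4, |I|=23/4
  updated: d(AIW,Q)=17/4
3. join AIW+Q (d=17/4) ⇒ AIQW; edges |AIW|=17/8, |Q|=17/8
final tree: (((A:17/4,W:59/4):29/4,I:23/4):17/8,Q:17/8)
total length: 145/4

145/4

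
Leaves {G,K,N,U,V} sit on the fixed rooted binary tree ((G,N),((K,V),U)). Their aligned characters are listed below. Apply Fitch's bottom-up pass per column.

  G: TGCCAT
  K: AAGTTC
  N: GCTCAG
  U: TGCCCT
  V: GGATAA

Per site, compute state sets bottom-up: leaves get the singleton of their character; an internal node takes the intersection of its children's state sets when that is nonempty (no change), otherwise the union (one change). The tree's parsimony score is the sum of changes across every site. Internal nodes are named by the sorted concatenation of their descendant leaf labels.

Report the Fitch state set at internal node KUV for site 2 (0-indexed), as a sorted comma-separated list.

GN@0: {T} ∪ {G} = {G,T} (union, +1)
KV@0: {A} ∪ {G} = {A,G} (union, +1)
KUV@0: {A,G} ∪ {T} = {A,G,T} (union, +1)
GKNUV@0: {G,T} ∩ {A,G,T} = {G,T} (intersection, +0)
GN@1: {G} ∪ {C} = {C,G} (union, +1)
KV@1: {A} ∪ {G} = {A,G} (union, +1)
KUV@1: {A,G} ∩ {G} = {G} (intersection, +0)
GKNUV@1: {C,G} ∩ {G} = {G} (intersection, +0)
GN@2: {C} ∪ {T} = {C,T} (union, +1)
KV@2: {G} ∪ {A} = {A,G} (union, +1)
KUV@2: {A,G} ∪ {C} = {A,C,G} (union, +1)
GKNUV@2: {C,T} ∩ {A,C,G} = {C} (intersection, +0)
GN@3: {C} ∩ {C} = {C} (intersection, +0)
KV@3: {T} ∩ {T} = {T} (intersection, +0)
KUV@3: {T} ∪ {C} = {C,T} (union, +1)
GKNUV@3: {C} ∩ {C,T} = {C} (intersection, +0)
GN@4: {A} ∩ {A} = {A} (intersection, +0)
KV@4: {T} ∪ {A} = {A,T} (union, +1)
KUV@4: {A,T} ∪ {C} = {A,C,T} (union, +1)
GKNUV@4: {A} ∩ {A,C,T} = {A} (intersection, +0)
GN@5: {T} ∪ {G} = {G,T} (union, +1)
KV@5: {C} ∪ {A} = {A,C} (union, +1)
KUV@5: {A,C} ∪ {T} = {A,C,T} (union, +1)
GKNUV@5: {G,T} ∩ {A,C,T} = {T} (intersection, +0)
per-site changes: [3, 2, 3, 1, 2, 3]; total = 14

A,C,G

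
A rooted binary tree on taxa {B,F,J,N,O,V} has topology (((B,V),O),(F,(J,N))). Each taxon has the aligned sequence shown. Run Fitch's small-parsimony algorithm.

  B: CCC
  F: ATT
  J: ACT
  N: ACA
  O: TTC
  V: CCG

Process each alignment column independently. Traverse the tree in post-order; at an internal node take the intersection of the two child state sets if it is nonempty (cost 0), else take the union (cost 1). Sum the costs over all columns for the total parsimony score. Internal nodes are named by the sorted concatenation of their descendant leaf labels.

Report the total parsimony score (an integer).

7

[col 0] BV: children B:{C}, V:{C} ∩→ {C}; cost 0
[col 0] BOV: children BV:{C}, O:{T} ∪→ {C,T}; cost 1
[col 0] JN: children J:{A}, N:{A} ∩→ {A}; cost 0
[col 0] FJN: children F:{A}, JN:{A} ∩→ {A}; cost 0
[col 0] BFJNOV: children BOV:{C,T}, FJN:{A} ∪→ {A,C,T}; cost 1
[col 1] BV: children B:{C}, V:{C} ∩→ {C}; cost 0
[col 1] BOV: children BV:{C}, O:{T} ∪→ {C,T}; cost 1
[col 1] JN: children J:{C}, N:{C} ∩→ {C}; cost 0
[col 1] FJN: children F:{T}, JN:{C} ∪→ {C,T}; cost 1
[col 1] BFJNOV: children BOV:{C,T}, FJN:{C,T} ∩→ {C,T}; cost 0
[col 2] BV: children B:{C}, V:{G} ∪→ {C,G}; cost 1
[col 2] BOV: children BV:{C,G}, O:{C} ∩→ {C}; cost 0
[col 2] JN: children J:{T}, N:{A} ∪→ {A,T}; cost 1
[col 2] FJN: children F:{T}, JN:{A,T} ∩→ {T}; cost 0
[col 2] BFJNOV: children BOV:{C}, FJN:{T} ∪→ {C,T}; cost 1
per-site changes: [2, 2, 3]; total = 7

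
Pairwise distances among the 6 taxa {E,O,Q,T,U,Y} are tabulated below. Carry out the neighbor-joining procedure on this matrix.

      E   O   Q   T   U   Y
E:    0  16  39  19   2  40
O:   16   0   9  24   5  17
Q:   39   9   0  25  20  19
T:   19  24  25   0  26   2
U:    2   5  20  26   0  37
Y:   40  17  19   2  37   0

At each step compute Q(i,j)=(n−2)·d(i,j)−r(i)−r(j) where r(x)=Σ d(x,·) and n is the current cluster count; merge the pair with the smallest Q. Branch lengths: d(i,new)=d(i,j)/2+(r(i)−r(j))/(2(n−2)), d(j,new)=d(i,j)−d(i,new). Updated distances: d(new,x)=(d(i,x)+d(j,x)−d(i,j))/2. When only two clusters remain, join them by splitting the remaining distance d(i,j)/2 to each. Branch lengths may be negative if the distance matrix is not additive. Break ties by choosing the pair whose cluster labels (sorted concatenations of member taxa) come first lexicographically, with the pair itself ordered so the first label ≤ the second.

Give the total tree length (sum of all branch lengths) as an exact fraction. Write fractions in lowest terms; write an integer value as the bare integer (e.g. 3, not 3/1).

iteration 1: select T,Y (d=2, Q=-203); attach at lengths (-11/8, 27/8); label the merged cluster TY
  updated: d(E,TY)=57/2, d(O,TY)=39/2, d(Q,TY)=21, d(TY,U)=61/2
iteration 2: select E,U (d=2, Q=-137); attach at lengths (17/3, -11/3); label the merged cluster EU
  updated: d(EU,O)=19/2, d(EU,Q)=57/2, d(EU,TY)=57/2
iteration 3: select EU,O (d=19/2, Q=-171/2); attach at lengths (95/8, -19/8); label the merged cluster EOU
  updated: d(EOU,Q)=14, d(EOU,TY)=77/4
iteration 4: select EOU,Q (d=14, Q=-217/4); attach at lengths (49/8, 63/8); label the merged cluster EOQU
  updated: d(EOQU,TY)=105/8
iteration 5: select EOQU,TY (d=105/8); attach at lengths (105/16, 105/16); label the merged cluster EOQTUY
final tree: ((((E:17/3,U:-11/3):95/8,O:-19/8):49/8,Q:63/8):105/16,(T:-11/8,Y:27/8):105/16)
total length: 325/8

325/8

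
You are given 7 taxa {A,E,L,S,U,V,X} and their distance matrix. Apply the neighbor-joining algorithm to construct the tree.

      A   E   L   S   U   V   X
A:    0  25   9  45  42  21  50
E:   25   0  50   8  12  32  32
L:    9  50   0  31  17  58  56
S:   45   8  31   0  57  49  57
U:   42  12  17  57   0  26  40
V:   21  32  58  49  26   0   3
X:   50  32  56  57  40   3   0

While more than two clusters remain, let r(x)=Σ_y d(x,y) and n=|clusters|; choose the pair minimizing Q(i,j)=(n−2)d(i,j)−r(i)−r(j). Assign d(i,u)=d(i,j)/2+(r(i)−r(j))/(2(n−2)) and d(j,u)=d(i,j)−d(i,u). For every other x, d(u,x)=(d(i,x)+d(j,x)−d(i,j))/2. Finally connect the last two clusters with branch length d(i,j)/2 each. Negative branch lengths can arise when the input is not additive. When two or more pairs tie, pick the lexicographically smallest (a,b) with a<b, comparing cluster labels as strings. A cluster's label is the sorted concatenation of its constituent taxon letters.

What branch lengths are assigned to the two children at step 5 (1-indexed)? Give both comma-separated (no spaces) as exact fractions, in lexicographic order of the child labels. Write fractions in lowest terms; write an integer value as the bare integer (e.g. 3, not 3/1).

45/16,165/16

step 1: merge (V,X) at d=3, Q=-412; branch lengths V→-17/5, X→32/5; new cluster VX
  updated: d(A,VX)=34, d(E,VX)=61/2, d(L,VX)=111/2, d(S,VX)=103/2, d(U,VX)=63/2
step 2: merge (E,S) at d=8, Q=-286; branch lengths E→-35/8, S→99/8; new cluster ES
  updated: d(A,ES)=31, d(ES,L)=73/2, d(ES,U)=61/2, d(ES,VX)=37
step 3: merge (A,L) at d=9, Q=-207; branch lengths A→25/6, L→29/6; new cluster AL
  updated: d(AL,ES)=117/4, d(AL,U)=25, d(AL,VX)=161/4
step 4: merge (AL,ES) at d=117/4, Q=-531/4; branch lengths AL→225/16, ES→243/16; new cluster AELS
  updated: d(AELS,U)=105/8, d(AELS,VX)=24
step 5: merge (AELS,U) at d=105/8, Q=-549/8; branch lengths AELS→45/16, U→165/16; new cluster AELSU
  updated: d(AELSU,VX)=339/16
step 6: merge (AELSU,VX) at d=339/16; branch lengths AELSU→339/32, VX→339/32; new cluster AELSUVX
final tree: ((((A:25/6,L:29/6):225/16,(E:-35/8,S:99/8):243/16):45/16,U:165/16):339/32,(V:-17/5,X:32/5):339/32)
total length: 1337/16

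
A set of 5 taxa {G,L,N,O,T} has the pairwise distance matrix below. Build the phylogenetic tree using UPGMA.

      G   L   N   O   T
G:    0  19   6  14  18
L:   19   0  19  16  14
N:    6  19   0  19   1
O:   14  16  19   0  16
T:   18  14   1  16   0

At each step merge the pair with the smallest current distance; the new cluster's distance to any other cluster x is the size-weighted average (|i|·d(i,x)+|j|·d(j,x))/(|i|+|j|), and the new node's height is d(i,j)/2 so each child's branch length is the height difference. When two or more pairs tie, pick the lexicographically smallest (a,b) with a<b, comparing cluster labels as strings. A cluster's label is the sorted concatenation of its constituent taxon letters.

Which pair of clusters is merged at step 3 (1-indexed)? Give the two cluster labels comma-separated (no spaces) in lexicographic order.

L,O

step 1: merge (N,T) at d=1; branch lengths N→1/2, T→1/2; new cluster NT
  updated: d(G,NT)=12, d(L,NT)=33/2, d(NT,O)=35/2
step 2: merge (G,NT) at d=12; branch lengths G→6, NT→11/2; new cluster GNT
  updated: d(GNT,L)=52/3, d(GNT,O)=49/3
step 3: merge (L,O) at d=16; branch lengths L→8, O→8; new cluster LO
  updated: d(GNT,LO)=101/6
step 4: merge (GNT,LO) at d=101/6; branch lengths GNT→29/12, LO→5/12; new cluster GLNOT
final tree: ((G:6,(N:1/2,T:1/2):11/2):29/12,(L:8,O:8):5/12)
total length: 94/3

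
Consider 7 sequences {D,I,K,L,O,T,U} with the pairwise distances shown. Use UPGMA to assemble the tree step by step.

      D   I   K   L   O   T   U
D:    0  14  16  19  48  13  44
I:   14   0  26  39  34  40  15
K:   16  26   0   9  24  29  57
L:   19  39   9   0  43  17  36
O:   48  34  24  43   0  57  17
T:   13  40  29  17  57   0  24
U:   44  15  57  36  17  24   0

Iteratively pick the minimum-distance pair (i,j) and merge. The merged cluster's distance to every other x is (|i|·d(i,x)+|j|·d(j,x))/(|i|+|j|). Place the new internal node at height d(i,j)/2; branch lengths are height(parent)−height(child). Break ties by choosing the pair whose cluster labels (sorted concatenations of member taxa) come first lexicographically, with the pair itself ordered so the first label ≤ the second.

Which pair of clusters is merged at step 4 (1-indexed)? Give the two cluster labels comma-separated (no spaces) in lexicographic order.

1. join K+L (d=9) ⇒ KL; edges |K|=9/2, |L|=9/2
  updated: d(D,KL)=35/2, d(I,KL)=65/2, d(KL,O)=67/2, d(KL,T)=23, d(KL,U)=93/2
2. join D+T (d=13) ⇒ DT; edges |D|=13/2, |T|=13/2
  updated: d(DT,I)=27, d(DT,KL)=81/4, d(DT,O)=105/2, d(DT,U)=34
3. join I+U (d=15) ⇒ IU; edges |I|=15/2, |U|=15/2
  updated: d(DT,IU)=61/2, d(IU,KL)=79/2, d(IU,O)=51/2
4. join DT+KL (d=81/4) ⇒ DKLT; edges |DT|=29/8, |KL|=45/8
  updated: d(DKLT,IU)=35, d(DKLT,O)=43
5. join IU+O (d=51/2) ⇒ IOU; edges |IU|=21/4, |O|=51/4
  updated: d(DKLT,IOU)=113/3
6. join DKLT+IOU (d=113/3) ⇒ DIKLOTU; edges |DKLT|=209/24, |IOU|=73/12
final tree: (((D:13/2,T:13/2):29/8,(K:9/2,L:9/2):45/8):209/24,((I:15/2,U:15/2):21/4,O:51/4):73/12)
total length: 1897/24

DT,KL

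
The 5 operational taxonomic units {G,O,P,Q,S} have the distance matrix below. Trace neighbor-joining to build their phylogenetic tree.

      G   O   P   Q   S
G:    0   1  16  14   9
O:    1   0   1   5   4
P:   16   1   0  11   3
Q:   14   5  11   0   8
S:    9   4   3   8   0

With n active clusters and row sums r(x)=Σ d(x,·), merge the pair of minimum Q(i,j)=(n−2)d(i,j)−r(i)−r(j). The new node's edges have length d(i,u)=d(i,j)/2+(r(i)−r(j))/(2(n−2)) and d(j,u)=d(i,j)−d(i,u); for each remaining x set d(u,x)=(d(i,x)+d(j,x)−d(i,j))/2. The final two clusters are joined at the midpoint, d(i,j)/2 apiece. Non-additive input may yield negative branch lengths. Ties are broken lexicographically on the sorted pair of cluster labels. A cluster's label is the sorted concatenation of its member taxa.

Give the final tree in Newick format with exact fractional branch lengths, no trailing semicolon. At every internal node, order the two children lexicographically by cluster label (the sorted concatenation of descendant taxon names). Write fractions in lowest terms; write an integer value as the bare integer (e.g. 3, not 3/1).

((((G:16/3,O:-13/3):13/4,Q:23/4):9/4,P:11/4):1/8,S:1/8)

iteration 1: select G,O (d=1, Q=-48); attach at lengths (16/3, -13/3); label the merged cluster GO
  updated: d(GO,P)=8, d(GO,Q)=9, d(GO,S)=6
iteration 2: select GO,Q (d=9, Q=-33); attach at lengths (13/4, 23/4); label the merged cluster GOQ
  updated: d(GOQ,P)=5, d(GOQ,S)=5/2
iteration 3: select GOQ,P (d=5, Q=-21/2); attach at lengths (9/4, 11/4); label the merged cluster GOPQ
  updated: d(GOPQ,S)=1/4
iteration 4: select GOPQ,S (d=1/4); attach at lengths (1/8, 1/8); label the merged cluster GOPQS
final tree: ((((G:16/3,O:-13/3):13/4,Q:23/4):9/4,P:11/4):1/8,S:1/8)
total length: 61/4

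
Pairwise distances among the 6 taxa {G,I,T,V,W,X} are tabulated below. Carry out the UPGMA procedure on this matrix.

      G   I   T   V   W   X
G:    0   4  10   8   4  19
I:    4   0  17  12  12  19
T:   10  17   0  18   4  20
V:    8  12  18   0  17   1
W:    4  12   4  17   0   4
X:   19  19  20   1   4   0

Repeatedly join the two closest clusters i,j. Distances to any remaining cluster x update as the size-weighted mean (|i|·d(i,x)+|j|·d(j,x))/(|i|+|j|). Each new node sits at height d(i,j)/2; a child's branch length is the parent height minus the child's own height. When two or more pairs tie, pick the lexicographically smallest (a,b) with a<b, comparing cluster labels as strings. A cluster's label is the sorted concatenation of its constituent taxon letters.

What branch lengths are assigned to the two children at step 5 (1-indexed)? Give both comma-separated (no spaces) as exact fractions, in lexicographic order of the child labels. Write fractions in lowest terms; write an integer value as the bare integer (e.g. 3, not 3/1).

31/16,109/16

step 1: merge (V,X) at d=1; branch lengths V→1/2, X→1/2; new cluster VX
  updated: d(G,VX)=27/2, d(I,VX)=31/2, d(T,VX)=19, d(VX,W)=21/2
step 2: merge (G,I) at d=4; branch lengths G→2, I→2; new cluster GI
  updated: d(GI,T)=27/2, d(GI,VX)=29/2, d(GI,W)=8
step 3: merge (T,W) at d=4; branch lengths T→2, W→2; new cluster TW
  updated: d(GI,TW)=43/4, d(TW,VX)=59/4
step 4: merge (GI,TW) at d=43/4; branch lengths GI→27/8, TW→27/8; new cluster GITW
  updated: d(GITW,VX)=117/8
step 5: merge (GITW,VX) at d=117/8; branch lengths GITW→31/16, VX→109/16; new cluster GITVWX
final tree: (((G:2,I:2):27/8,(T:2,W:2):27/8):31/16,(V:1/2,X:1/2):109/16)
total length: 49/2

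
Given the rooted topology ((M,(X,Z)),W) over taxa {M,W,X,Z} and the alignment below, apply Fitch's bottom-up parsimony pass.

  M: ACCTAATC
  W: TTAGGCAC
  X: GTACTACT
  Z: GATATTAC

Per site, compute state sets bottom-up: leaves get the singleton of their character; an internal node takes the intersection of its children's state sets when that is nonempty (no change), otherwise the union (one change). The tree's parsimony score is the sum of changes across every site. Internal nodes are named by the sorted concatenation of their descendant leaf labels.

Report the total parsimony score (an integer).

16

site 0, node XZ: X={G} ∩ Z={G} → {G} (+0)
site 0, node MXZ: M={A} ∪ XZ={G} → {A,G} (+1)
site 0, node MWXZ: MXZ={A,G} ∪ W={T} → {A,G,T} (+1)
site 1, node XZ: X={T} ∪ Z={A} → {A,T} (+1)
site 1, node MXZ: M={C} ∪ XZ={A,T} → {A,C,T} (+1)
site 1, node MWXZ: MXZ={A,C,T} ∩ W={T} → {T} (+0)
site 2, node XZ: X={A} ∪ Z={T} → {A,T} (+1)
site 2, node MXZ: M={C} ∪ XZ={A,T} → {A,C,T} (+1)
site 2, node MWXZ: MXZ={A,C,T} ∩ W={A} → {A} (+0)
site 3, node XZ: X={C} ∪ Z={A} → {A,C} (+1)
site 3, node MXZ: M={T} ∪ XZ={A,C} → {A,C,T} (+1)
site 3, node MWXZ: MXZ={A,C,T} ∪ W={G} → {A,C,G,T} (+1)
site 4, node XZ: X={T} ∩ Z={T} → {T} (+0)
site 4, node MXZ: M={A} ∪ XZ={T} → {A,T} (+1)
site 4, node MWXZ: MXZ={A,T} ∪ W={G} → {A,G,T} (+1)
site 5, node XZ: X={A} ∪ Z={T} → {A,T} (+1)
site 5, node MXZ: M={A} ∩ XZ={A,T} → {A} (+0)
site 5, node MWXZ: MXZ={A} ∪ W={C} → {A,C} (+1)
site 6, node XZ: X={C} ∪ Z={A} → {A,C} (+1)
site 6, node MXZ: M={T} ∪ XZ={A,C} → {A,C,T} (+1)
site 6, node MWXZ: MXZ={A,C,T} ∩ W={A} → {A} (+0)
site 7, node XZ: X={T} ∪ Z={C} → {C,T} (+1)
site 7, node MXZ: M={C} ∩ XZ={C,T} → {C} (+0)
site 7, node MWXZ: MXZ={C} ∩ W={C} → {C} (+0)
per-site changes: [2, 2, 2, 3, 2, 2, 2, 1]; total = 16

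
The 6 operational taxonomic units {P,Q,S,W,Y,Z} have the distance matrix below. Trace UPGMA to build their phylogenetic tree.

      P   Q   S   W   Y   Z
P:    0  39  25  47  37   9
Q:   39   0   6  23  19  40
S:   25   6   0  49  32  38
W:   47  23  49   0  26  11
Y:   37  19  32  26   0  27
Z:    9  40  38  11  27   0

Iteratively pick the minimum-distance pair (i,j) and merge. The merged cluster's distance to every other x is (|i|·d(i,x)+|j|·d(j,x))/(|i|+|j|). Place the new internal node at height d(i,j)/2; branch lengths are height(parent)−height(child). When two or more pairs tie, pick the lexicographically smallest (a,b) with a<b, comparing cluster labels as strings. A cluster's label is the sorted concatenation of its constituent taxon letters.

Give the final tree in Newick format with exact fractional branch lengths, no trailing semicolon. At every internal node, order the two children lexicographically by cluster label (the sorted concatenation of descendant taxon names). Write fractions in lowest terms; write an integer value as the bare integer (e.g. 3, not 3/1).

step 1: merge (Q,S) at d=6; branch lengths Q→3, S→3; new cluster QS
  updated: d(P,QS)=32, d(QS,W)=36, d(QS,Y)=51/2, d(QS,Z)=39
step 2: merge (P,Z) at d=9; branch lengths P→9/2, Z→9/2; new cluster PZ
  updated: d(PZ,QS)=71/2, d(PZ,W)=29, d(PZ,Y)=32
step 3: merge (QS,Y) at d=51/2; branch lengths QS→39/4, Y→51/4; new cluster QSY
  updated: d(PZ,QSY)=103/3, d(QSY,W)=98/3
step 4: merge (PZ,W) at d=29; branch lengths PZ→10, W→29/2; new cluster PWZ
  updated: d(PWZ,QSY)=304/9
step 5: merge (PWZ,QSY) at d=304/9; branch lengths PWZ→43/18, QSY→149/36; new cluster PQSWYZ
final tree: (((P:9/2,Z:9/2):10,W:29/2):43/18,((Q:3,S:3):39/4,Y:51/4):149/36)
total length: 2467/36

(((P:9/2,Z:9/2):10,W:29/2):43/18,((Q:3,S:3):39/4,Y:51/4):149/36)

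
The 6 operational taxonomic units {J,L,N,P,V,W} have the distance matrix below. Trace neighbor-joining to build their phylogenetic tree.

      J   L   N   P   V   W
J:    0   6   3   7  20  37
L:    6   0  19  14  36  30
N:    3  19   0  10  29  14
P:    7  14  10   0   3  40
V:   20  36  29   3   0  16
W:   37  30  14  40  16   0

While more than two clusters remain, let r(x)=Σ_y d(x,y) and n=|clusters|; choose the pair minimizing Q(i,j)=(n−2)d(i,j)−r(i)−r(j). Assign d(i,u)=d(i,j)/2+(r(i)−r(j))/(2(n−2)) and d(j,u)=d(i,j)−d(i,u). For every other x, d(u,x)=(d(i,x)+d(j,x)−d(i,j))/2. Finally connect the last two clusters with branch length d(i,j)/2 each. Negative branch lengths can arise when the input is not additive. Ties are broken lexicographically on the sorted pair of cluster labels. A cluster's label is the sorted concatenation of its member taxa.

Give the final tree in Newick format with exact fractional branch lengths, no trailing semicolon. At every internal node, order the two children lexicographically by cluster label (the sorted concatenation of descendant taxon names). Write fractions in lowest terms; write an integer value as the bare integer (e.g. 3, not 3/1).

((((J:-19/12,L:91/12):77/16,P:43/16):37/16,N:47/16):169/32,(V:31/8,W:97/8):169/32)

iteration 1: select V,W (d=16, Q=-177); attach at lengths (31/8, 97/8); label the merged cluster VW
  updated: d(J,VW)=41/2, d(L,VW)=25, d(N,VW)=27/2, d(P,VW)=27/2
iteration 2: select J,L (d=6, Q=-165/2); attach at lengths (-19/12, 91/12); label the merged cluster JL
  updated: d(JL,N)=8, d(JL,P)=15/2, d(JL,VW)=79/4
iteration 3: select JL,P (d=15/2, Q=-205/4); attach at lengths (77/16, 43/16); label the merged cluster JLP
  updated: d(JLP,N)=21/4, d(JLP,VW)=103/8
iteration 4: select JLP,N (d=21/4, Q=-253/8); attach at lengths (37/16, 47/16); label the merged cluster JLNP
  updated: d(JLNP,VW)=169/16
iteration 5: select JLNP,VW (d=169/16); attach at lengths (169/32, 169/32); label the merged cluster JLNPVW
final tree: ((((J:-19/12,L:91/12):77/16,P:43/16):37/16,N:47/16):169/32,(V:31/8,W:97/8):169/32)
total length: 725/16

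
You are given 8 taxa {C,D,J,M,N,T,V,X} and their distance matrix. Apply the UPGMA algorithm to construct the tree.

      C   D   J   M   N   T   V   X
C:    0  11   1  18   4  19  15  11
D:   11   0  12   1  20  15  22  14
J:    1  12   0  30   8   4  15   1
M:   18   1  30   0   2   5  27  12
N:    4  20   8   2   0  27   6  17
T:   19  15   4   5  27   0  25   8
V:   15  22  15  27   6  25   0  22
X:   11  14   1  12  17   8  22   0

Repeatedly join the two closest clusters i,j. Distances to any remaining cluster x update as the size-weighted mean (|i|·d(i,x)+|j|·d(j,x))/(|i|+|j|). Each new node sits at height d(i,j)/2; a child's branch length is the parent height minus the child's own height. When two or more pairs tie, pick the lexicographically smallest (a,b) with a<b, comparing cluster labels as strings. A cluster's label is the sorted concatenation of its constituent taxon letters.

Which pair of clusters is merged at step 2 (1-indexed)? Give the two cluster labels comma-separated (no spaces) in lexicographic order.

step 1: merge (C,J) at d=1; branch lengths C→1/2, J→1/2; new cluster CJ
  updated: d(CJ,D)=23/2, d(CJ,M)=24, d(CJ,N)=6, d(CJ,T)=23/2, d(CJ,V)=15, d(CJ,X)=6
step 2: merge (D,M) at d=1; branch lengths D→1/2, M→1/2; new cluster DM
  updated: d(CJ,DM)=71/4, d(DM,N)=11, d(DM,T)=10, d(DM,V)=49/2, d(DM,X)=13
step 3: merge (CJ,N) at d=6; branch lengths CJ→5/2, N→3; new cluster CJN
  updated: d(CJN,DM)=31/2, d(CJN,T)=50/3, d(CJN,V)=12, d(CJN,X)=29/3
step 4: merge (T,X) at d=8; branch lengths T→4, X→4; new cluster TX
  updated: d(CJN,TX)=79/6, d(DM,TX)=23/2, d(TX,V)=47/2
step 5: merge (DM,TX) at d=23/2; branch lengths DM→21/4, TX→7/4; new cluster DMTX
  updated: d(CJN,DMTX)=43/3, d(DMTX,V)=24
step 6: merge (CJN,V) at d=12; branch lengths CJN→3, V→6; new cluster CJNV
  updated: d(CJNV,DMTX)=67/4
step 7: merge (CJNV,DMTX) at d=67/4; branch lengths CJNV→19/8, DMTX→21/8; new cluster CDJMNTVX
final tree: ((((C:1/2,J:1/2):5/2,N:3):3,V:6):19/8,((D:1/2,M:1/2):21/4,(T:4,X:4):7/4):21/8)
total length: 73/2

D,M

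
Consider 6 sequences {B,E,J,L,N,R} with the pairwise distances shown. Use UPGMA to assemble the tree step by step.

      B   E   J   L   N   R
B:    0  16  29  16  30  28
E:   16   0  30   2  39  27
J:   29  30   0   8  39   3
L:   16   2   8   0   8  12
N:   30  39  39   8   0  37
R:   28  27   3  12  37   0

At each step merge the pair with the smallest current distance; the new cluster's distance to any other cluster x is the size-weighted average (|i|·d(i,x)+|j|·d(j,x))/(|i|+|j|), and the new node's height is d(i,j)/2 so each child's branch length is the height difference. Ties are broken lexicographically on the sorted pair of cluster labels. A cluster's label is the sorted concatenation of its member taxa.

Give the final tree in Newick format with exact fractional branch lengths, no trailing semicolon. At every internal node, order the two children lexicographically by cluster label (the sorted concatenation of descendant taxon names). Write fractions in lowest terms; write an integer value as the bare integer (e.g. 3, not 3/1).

(((B:8,(E:1,L:1):7):19/6,(J:3/2,R:3/2):29/3):62/15,N:153/10)

1. join E+L (d=2) ⇒ EL; edges |E|=1, |L|=1
  updated: d(B,EL)=16, d(EL,J)=19, d(EL,N)=47/2, d(EL,R)=39/2
2. join J+R (d=3) ⇒ JR; edges |J|=3/2, |R|=3/2
  updated: d(B,JR)=57/2, d(EL,JR)=77/4, d(JR,N)=38
3. join B+EL (d=16) ⇒ BEL; edges |B|=8, |EL|=7
  updated: d(BEL,JR)=67/3, d(BEL,N)=77/3
4. join BEL+JR (d=67/3) ⇒ BEJLR; edges |BEL|=19/6, |JR|=29/3
  updated: d(BEJLR,N)=153/5
5. join BEJLR+N (d=153/5) ⇒ BEJLNR; edges |BEJLR|=62/15, |N|=153/10
final tree: (((B:8,(E:1,L:1):7):19/6,(J:3/2,R:3/2):29/3):62/15,N:153/10)
total length: 784/15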